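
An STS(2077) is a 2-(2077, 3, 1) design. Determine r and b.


An STS(v) is a 2-(v, 3, 1) BIBD: block size k = 3, λ = 1.
Replication: r(k − 1) = λ(v − 1) ⇒ r·2 = 2077 − 1 = 2076 ⇒ r = 1038.
Block count: bk = vr ⇒ b·3 = 2077·1038 = 2155926 ⇒ b = 718642.

r = 1038, b = 718642.


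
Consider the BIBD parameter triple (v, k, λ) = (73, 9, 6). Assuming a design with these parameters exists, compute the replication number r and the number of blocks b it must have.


Any 2-(v, k, λ) BIBD satisfies two necessary conditions:
  (i)  Each point sits in r blocks, and counting incidences through any fixed point gives r(k − 1) = λ(v − 1), so r = λ(v − 1)/(k − 1).
  (ii) Total incidences bk = vr, so b = vr/k.
Step 1: r = λ(v − 1)/(k − 1) = 6·(73 − 1)/(9 − 1) = 6·72/8 = 432/8 = 54.
Step 2: b = vr/k = 73·54/9 = 3942/9 = 438.
Check integrality: r = 54 ∈ Z ✓, b = 438 ∈ Z ✓.
(These identities are necessary conditions: they determine r and b for any design with these parameters, but do not by themselves prove that one exists.)

r = 54, b = 438.


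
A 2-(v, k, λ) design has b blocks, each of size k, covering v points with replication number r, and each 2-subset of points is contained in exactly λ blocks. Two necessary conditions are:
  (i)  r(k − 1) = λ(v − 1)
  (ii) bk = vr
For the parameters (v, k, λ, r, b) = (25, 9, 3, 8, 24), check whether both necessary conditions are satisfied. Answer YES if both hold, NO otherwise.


Condition (i): r(k − 1) = 8·8 = 64; λ(v − 1) = 3·24 = 72. Match? NO.
Condition (ii): bk = 24·9 = 216; vr = 25·8 = 200. Match? NO.
Both conditions hold? NO.

NO


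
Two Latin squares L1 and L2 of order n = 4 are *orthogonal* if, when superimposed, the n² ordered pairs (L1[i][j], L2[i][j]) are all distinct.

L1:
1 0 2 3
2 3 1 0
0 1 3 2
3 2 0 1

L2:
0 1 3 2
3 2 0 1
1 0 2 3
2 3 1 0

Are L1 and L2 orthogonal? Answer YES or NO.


Form the n² = 16 superimposed pairs (L1[i][j], L2[i][j]), row by row (rows and columns indexed from 0):
row 0: (1,0) (0,1) (2,3) (3,2)
row 1: (2,3) (3,2) (1,0) (0,1)
row 2: (0,1) (1,0) (3,2) (2,3)
row 3: (3,2) (2,3) (0,1) (1,0)
Orthogonality requires all 16 pairs distinct.
But the pair (2,3) repeats: cell (0,2) has L1 = 2, L2 = 3, and cell (1,0) has L1 = 2, L2 = 3.
A repeated pair means some other pair never occurs (only 4 distinct pairs out of 16), so the squares are not orthogonal.
Conclusion: NO.

NO


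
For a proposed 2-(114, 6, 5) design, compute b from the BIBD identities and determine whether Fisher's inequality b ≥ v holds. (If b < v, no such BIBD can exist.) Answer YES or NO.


r = λ(v − 1)/(k − 1) = 5·113/5 = 113.
b = vr/k = 114·113/6 = 2147.
Fisher's inequality: b ≥ v ⇔ 2147 ≥ 114? YES.

YES


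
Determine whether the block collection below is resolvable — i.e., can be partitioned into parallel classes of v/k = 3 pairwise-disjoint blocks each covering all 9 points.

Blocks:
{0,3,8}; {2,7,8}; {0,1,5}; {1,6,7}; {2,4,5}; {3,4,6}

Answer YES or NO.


v = 9, block size k = 3, number of blocks = 6.
For resolvability, blocks must partition into parallel classes of size v/k = 3.
Total blocks must therefore be a multiple of 3: 6 = 3·2 + 0 ⇒ divisible ✓.
Greedy packing gives 2 candidate class(es). Each should be a full parallel class (size 3, covers all 9 points).
  Class 1 (3 blocks): {0,3,8}; {1,6,7}; {2,4,5}. Points covered: [0, 1, 2, 3, 4, 5, 6, 7, 8].
  Class 2 (3 blocks): {2,7,8}; {0,1,5}; {3,4,6}. Points covered: [0, 1, 2, 3, 4, 5, 6, 7, 8].
All classes full (size 3)? YES. All classes cover every point? YES.
Resolvable? YES.

YES


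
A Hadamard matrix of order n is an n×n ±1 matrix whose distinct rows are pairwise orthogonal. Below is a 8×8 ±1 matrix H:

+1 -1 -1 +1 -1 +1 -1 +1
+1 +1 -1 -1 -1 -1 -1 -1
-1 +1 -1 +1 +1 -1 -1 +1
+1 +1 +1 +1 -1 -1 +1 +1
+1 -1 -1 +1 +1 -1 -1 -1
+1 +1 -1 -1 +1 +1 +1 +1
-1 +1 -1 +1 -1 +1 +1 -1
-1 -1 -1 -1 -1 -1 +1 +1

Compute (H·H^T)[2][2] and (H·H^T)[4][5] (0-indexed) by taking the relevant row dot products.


Row 2 of H: [-1, 1, -1, 1, 1, -1, -1, 1].
Row 4 of H: [1, -1, -1, 1, 1, -1, -1, -1].
Row 5 of H: [1, 1, -1, -1, 1, 1, 1, 1].
(H·H^T)[2][2] = Σ_j H[2][j]·H[2][j] = (-1)² + (1)² + (-1)² + (1)² + (1)² + (-1)² + (-1)² + (1)² = 1 + 1 + 1 + 1 + 1 + 1 + 1 + 1 = 8.
(H·H^T)[4][5] = Σ_j H[4][j]·H[5][j] = (1)·(1) + (-1)·(1) + (-1)·(-1) + (1)·(-1) + (1)·(1) + (-1)·(1) + (-1)·(1) + (-1)·(1) = 1 + -1 + 1 + -1 + 1 + -1 + -1 + -1 = -2.
Rows 4 and 5 are not orthogonal (dot product = -2 ≠ 0), so H is not a Hadamard matrix.

(2,2) entry = 8; (4,5) entry = -2.


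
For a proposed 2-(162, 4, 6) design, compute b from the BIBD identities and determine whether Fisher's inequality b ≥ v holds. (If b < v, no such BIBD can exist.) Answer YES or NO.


b = λv(v − 1)/(k(k − 1)) = 6·162·161/(4·3) = 156492/12 = 13041.
Compare with v = 162: b ≥ v, so Fisher's inequality holds.

YES


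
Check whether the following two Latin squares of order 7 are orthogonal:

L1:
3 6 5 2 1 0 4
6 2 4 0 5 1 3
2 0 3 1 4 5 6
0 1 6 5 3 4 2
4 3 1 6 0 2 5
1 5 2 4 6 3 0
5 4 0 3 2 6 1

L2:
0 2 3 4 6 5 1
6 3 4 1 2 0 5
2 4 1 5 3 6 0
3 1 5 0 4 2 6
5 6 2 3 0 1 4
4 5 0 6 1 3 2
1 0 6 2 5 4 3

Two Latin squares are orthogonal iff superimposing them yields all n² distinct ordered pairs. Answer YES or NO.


Form the n² = 49 superimposed pairs (L1[i][j], L2[i][j]), row by row (rows and columns indexed from 0):
row 0: (3,0) (6,2) (5,3) (2,4) (1,6) (0,5) (4,1)
row 1: (6,6) (2,3) (4,4) (0,1) (5,2) (1,0) (3,5)
row 2: (2,2) (0,4) (3,1) (1,5) (4,3) (5,6) (6,0)
row 3: (0,3) (1,1) (6,5) (5,0) (3,4) (4,2) (2,6)
row 4: (4,5) (3,6) (1,2) (6,3) (0,0) (2,1) (5,4)
row 5: (1,4) (5,5) (2,0) (4,6) (6,1) (3,3) (0,2)
row 6: (5,1) (4,0) (0,6) (3,2) (2,5) (6,4) (1,3)
Orthogonality requires all 49 pairs distinct.
Check by first coordinate: for each symbol s of L1, list the L2 entries in the n cells where L1 = s; they must all differ.
  L1 = 0: L2 entries (in reading order) 5, 1, 4, 3, 0, 2, 6 — all 7 distinct ✓
  L1 = 1: L2 entries (in reading order) 6, 0, 5, 1, 2, 4, 3 — all 7 distinct ✓
  L1 = 2: L2 entries (in reading order) 4, 3, 2, 6, 1, 0, 5 — all 7 distinct ✓
  L1 = 3: L2 entries (in reading order) 0, 5, 1, 4, 6, 3, 2 — all 7 distinct ✓
  L1 = 4: L2 entries (in reading order) 1, 4, 3, 2, 5, 6, 0 — all 7 distinct ✓
  L1 = 5: L2 entries (in reading order) 3, 2, 6, 0, 4, 5, 1 — all 7 distinct ✓
  L1 = 6: L2 entries (in reading order) 2, 6, 0, 5, 3, 1, 4 — all 7 distinct ✓
Every symbol of L1 meets every symbol of L2 exactly once, so all 49 pairs are distinct (49 of 49).
Conclusion: YES.

YES


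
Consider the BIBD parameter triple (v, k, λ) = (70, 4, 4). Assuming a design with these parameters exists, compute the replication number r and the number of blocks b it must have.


Any 2-(v, k, λ) BIBD satisfies two necessary conditions:
  (i)  Each point sits in r blocks, and counting incidences through any fixed point gives r(k − 1) = λ(v − 1), so r = λ(v − 1)/(k − 1).
  (ii) Total incidences bk = vr, so b = vr/k.
Step 1: r = λ(v − 1)/(k − 1) = 4·(70 − 1)/(4 − 1) = 4·69/3 = 276/3 = 92.
Step 2: b = vr/k = 70·92/4 = 6440/4 = 1610.
Check integrality: r = 92 ∈ Z ✓, b = 1610 ∈ Z ✓.
(These identities are necessary conditions: they determine r and b for any design with these parameters, but do not by themselves prove that one exists.)

r = 92, b = 1610.


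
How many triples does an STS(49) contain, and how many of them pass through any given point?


An STS(v) is a 2-(v, 3, 1) BIBD: block size k = 3, λ = 1.
Replication: r(k − 1) = λ(v − 1) ⇒ r·2 = 49 − 1 = 48 ⇒ r = 24.
Block count: bk = vr ⇒ b·3 = 49·24 = 1176 ⇒ b = 392.
(Check via b = v(v − 1)/6 = 49·48/6 = 2352/6 = 392.)

r = 24, b = 392.


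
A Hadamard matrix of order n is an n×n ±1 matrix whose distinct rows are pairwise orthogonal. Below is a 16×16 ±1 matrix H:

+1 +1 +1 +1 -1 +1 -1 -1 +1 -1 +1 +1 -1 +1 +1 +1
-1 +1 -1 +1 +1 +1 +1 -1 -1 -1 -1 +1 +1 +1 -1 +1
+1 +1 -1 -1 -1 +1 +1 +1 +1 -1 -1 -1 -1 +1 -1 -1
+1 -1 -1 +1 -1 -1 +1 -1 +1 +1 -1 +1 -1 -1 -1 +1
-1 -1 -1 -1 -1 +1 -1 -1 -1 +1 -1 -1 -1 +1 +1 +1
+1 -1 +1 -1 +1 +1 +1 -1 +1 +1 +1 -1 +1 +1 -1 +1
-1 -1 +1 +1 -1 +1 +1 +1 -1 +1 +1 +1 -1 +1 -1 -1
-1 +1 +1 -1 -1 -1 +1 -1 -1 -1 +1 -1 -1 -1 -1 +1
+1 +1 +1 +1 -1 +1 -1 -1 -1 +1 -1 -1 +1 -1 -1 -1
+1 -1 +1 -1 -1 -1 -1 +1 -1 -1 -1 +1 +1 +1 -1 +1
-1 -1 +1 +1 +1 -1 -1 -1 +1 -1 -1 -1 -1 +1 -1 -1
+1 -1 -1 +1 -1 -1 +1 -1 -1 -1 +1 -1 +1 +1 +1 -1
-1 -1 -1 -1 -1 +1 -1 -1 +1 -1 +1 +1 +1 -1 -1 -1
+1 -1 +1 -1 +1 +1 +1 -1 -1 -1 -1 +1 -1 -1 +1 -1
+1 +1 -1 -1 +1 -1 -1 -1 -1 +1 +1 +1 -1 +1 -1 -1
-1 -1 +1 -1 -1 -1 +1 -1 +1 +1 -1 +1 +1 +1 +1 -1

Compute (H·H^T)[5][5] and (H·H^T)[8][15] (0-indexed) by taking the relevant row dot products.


Row 5 of H: [1, -1, 1, -1, 1, 1, 1, -1, 1, 1, 1, -1, 1, 1, -1, 1].
Row 8 of H: [1, 1, 1, 1, -1, 1, -1, -1, -1, 1, -1, -1, 1, -1, -1, -1].
Row 15 of H: [-1, -1, 1, -1, -1, -1, 1, -1, 1, 1, -1, 1, 1, 1, 1, -1].
(H·H^T)[5][5] = Σ_j H[5][j]·H[5][j] = (1)² + (-1)² + (1)² + (-1)² + (1)² + (1)² + (1)² + (-1)² + (1)² + (1)² + (1)² + (-1)² + (1)² + (1)² + (-1)² + (1)² = 1 + 1 + 1 + 1 + 1 + 1 + 1 + 1 + 1 + 1 + 1 + 1 + 1 + 1 + 1 + 1 = 16.
(H·H^T)[8][15] = Σ_j H[8][j]·H[15][j] = (1)·(-1) + (1)·(-1) + (1)·(1) + (1)·(-1) + (-1)·(-1) + (1)·(-1) + (-1)·(1) + (-1)·(-1) + (-1)·(1) + (1)·(1) + (-1)·(-1) + (-1)·(1) + (1)·(1) + (-1)·(1) + (-1)·(1) + (-1)·(-1) = -1 + -1 + 1 + -1 + 1 + -1 + -1 + 1 + -1 + 1 + 1 + -1 + 1 + -1 + -1 + 1 = -2.
Rows 8 and 15 are not orthogonal (dot product = -2 ≠ 0), so H is not a Hadamard matrix.

(5,5) entry = 16; (8,15) entry = -2.


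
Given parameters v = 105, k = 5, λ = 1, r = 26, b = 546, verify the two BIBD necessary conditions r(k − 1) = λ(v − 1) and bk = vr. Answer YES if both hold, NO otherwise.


Condition (i): r(k − 1) = 26·4 = 104; λ(v − 1) = 1·104 = 104. Match? YES.
Condition (ii): bk = 546·5 = 2730; vr = 105·26 = 2730. Match? YES.
Both conditions hold? YES.

YES


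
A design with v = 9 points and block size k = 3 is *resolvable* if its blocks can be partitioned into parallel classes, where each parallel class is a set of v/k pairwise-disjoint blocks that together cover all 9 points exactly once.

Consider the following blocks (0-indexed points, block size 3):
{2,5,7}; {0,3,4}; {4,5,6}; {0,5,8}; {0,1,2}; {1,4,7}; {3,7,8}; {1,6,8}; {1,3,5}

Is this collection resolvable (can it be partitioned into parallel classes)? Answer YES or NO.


v = 9, block size k = 3, number of blocks = 9.
For resolvability, blocks must partition into parallel classes of size v/k = 3.
Total blocks must therefore be a multiple of 3: 9 = 3·3 + 0 ⇒ divisible ✓.
Consider block {0,5,8}. The only other block(s) in the collection disjoint from it are {1,4,7} — just 1 block(s). Any parallel class containing {0,5,8} would need 2 other blocks each disjoint from it, so no parallel class of size 3 can contain {0,5,8}.
Since every block must belong to some parallel class in a resolution, the collection cannot be partitioned into parallel classes.
Resolvable? NO.

NO


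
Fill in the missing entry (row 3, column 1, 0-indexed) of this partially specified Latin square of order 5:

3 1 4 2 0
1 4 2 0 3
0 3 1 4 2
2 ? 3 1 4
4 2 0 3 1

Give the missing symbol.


Row 3 contains symbols [1, 2, 3, 4] — missing [0].
Column 1 contains symbols [1, 2, 3, 4] — missing [0].
The missing symbol must appear in both missing sets; intersection = [0].
Therefore the hidden value is 0.

Missing value = 0.


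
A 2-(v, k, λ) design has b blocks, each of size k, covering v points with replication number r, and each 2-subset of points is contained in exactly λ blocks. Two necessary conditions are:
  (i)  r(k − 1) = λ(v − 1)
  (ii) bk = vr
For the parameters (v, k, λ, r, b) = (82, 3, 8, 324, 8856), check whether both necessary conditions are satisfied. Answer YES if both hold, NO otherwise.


Condition (i): r(k − 1) = 324·2 = 648; λ(v − 1) = 8·81 = 648. Match? YES.
Condition (ii): bk = 8856·3 = 26568; vr = 82·324 = 26568. Match? YES.
Both conditions hold? YES.

YES


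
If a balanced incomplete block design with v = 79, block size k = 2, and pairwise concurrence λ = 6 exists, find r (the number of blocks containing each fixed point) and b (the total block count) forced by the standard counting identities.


Any 2-(v, k, λ) BIBD satisfies two necessary conditions:
  (i)  Each point sits in r blocks, and counting incidences through any fixed point gives r(k − 1) = λ(v − 1), so r = λ(v − 1)/(k − 1).
  (ii) Total incidences bk = vr, so b = vr/k.
Step 1: r = λ(v − 1)/(k − 1) = 6·(79 − 1)/(2 − 1) = 6·78/1 = 468/1 = 468.
Step 2: b = vr/k = 79·468/2 = 36972/2 = 18486.
Check integrality: r = 468 ∈ Z ✓, b = 18486 ∈ Z ✓.
(These identities are necessary conditions: they determine r and b for any design with these parameters, but do not by themselves prove that one exists.)

r = 468, b = 18486.


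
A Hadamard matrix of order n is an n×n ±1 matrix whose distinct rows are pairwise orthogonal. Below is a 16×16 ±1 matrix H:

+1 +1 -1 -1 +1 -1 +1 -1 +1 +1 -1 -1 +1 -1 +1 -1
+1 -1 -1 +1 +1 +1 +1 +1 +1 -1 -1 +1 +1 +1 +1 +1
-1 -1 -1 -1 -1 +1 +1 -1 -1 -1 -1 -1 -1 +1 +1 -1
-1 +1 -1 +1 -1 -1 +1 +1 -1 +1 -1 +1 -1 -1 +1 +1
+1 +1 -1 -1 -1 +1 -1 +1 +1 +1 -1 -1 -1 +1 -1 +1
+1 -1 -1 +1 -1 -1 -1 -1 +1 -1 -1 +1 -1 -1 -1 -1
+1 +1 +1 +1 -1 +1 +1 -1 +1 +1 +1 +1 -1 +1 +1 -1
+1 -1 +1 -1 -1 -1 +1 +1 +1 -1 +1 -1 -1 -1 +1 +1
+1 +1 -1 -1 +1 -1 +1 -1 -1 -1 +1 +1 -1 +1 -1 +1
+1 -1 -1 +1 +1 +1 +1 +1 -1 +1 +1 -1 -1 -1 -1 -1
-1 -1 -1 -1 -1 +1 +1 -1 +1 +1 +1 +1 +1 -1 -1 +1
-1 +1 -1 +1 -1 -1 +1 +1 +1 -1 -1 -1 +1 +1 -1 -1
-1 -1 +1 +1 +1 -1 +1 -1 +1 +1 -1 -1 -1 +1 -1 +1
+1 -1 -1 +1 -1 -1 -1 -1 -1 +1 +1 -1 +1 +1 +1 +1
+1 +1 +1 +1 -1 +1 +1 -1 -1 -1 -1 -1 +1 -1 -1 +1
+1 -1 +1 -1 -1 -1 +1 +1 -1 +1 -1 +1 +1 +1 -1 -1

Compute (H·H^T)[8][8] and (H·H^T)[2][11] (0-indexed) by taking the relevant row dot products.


Row 2 of H: [-1, -1, -1, -1, -1, 1, 1, -1, -1, -1, -1, -1, -1, 1, 1, -1].
Row 8 of H: [1, 1, -1, -1, 1, -1, 1, -1, -1, -1, 1, 1, -1, 1, -1, 1].
Row 11 of H: [-1, 1, -1, 1, -1, -1, 1, 1, 1, -1, -1, -1, 1, 1, -1, -1].
(H·H^T)[8][8] = Σ_j H[8][j]·H[8][j] = (1)² + (1)² + (-1)² + (-1)² + (1)² + (-1)² + (1)² + (-1)² + (-1)² + (-1)² + (1)² + (1)² + (-1)² + (1)² + (-1)² + (1)² = 1 + 1 + 1 + 1 + 1 + 1 + 1 + 1 + 1 + 1 + 1 + 1 + 1 + 1 + 1 + 1 = 16.
(H·H^T)[2][11] = Σ_j H[2][j]·H[11][j] = (-1)·(-1) + (-1)·(1) + (-1)·(-1) + (-1)·(1) + (-1)·(-1) + (1)·(-1) + (1)·(1) + (-1)·(1) + (-1)·(1) + (-1)·(-1) + (-1)·(-1) + (-1)·(-1) + (-1)·(1) + (1)·(1) + (1)·(-1) + (-1)·(-1) = 1 + -1 + 1 + -1 + 1 + -1 + 1 + -1 + -1 + 1 + 1 + 1 + -1 + 1 + -1 + 1 = 2.
Rows 2 and 11 are not orthogonal (dot product = 2 ≠ 0), so H is not a Hadamard matrix.

(8,8) entry = 16; (2,11) entry = 2.


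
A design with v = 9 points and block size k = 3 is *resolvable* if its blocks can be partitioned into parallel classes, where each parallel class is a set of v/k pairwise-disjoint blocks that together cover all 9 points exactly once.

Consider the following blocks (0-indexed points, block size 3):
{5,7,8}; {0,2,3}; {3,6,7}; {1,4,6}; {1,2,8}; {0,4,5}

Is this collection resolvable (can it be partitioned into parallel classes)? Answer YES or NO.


v = 9, block size k = 3, number of blocks = 6.
For resolvability, blocks must partition into parallel classes of size v/k = 3.
Total blocks must therefore be a multiple of 3: 6 = 3·2 + 0 ⇒ divisible ✓.
Greedy packing gives 2 candidate class(es). Each should be a full parallel class (size 3, covers all 9 points).
  Class 1 (3 blocks): {5,7,8}; {0,2,3}; {1,4,6}. Points covered: [0, 1, 2, 3, 4, 5, 6, 7, 8].
  Class 2 (3 blocks): {3,6,7}; {1,2,8}; {0,4,5}. Points covered: [0, 1, 2, 3, 4, 5, 6, 7, 8].
All classes full (size 3)? YES. All classes cover every point? YES.
Resolvable? YES.

YES


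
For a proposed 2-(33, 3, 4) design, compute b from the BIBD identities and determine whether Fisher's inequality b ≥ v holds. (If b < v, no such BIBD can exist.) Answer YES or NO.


b = λv(v − 1)/(k(k − 1)) = 4·33·32/(3·2) = 4224/6 = 704.
Compare with v = 33: b ≥ v, so Fisher's inequality holds.

YES


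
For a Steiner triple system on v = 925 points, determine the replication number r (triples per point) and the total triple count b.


An STS(v) is a 2-(v, 3, 1) BIBD: block size k = 3, λ = 1.
Replication: r(k − 1) = λ(v − 1) ⇒ r·2 = 925 − 1 = 924 ⇒ r = 462.
Block count: b = v(v − 1)/6 = 925·924/6 = 854700/6 = 142450.
(Check via bk = vr: 142450·3 = 427350 = 925·462 = 427350 ✓.)

r = 462, b = 142450.


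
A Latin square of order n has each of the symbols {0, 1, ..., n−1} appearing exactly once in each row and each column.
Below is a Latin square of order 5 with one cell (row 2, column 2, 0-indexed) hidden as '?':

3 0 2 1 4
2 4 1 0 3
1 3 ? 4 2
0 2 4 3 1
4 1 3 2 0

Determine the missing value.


Row 2 contains symbols [1, 2, 3, 4] — missing [0].
Column 2 contains symbols [1, 2, 3, 4] — missing [0].
The missing symbol must appear in both missing sets; intersection = [0].
Therefore the hidden value is 0.

Missing value = 0.


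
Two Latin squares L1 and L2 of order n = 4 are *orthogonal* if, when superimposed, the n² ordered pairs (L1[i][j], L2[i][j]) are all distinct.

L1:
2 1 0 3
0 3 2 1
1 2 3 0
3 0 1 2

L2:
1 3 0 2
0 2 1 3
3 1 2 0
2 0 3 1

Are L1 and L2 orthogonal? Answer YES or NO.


Form the n² = 16 superimposed pairs (L1[i][j], L2[i][j]), row by row (rows and columns indexed from 0):
row 0: (2,1) (1,3) (0,0) (3,2)
row 1: (0,0) (3,2) (2,1) (1,3)
row 2: (1,3) (2,1) (3,2) (0,0)
row 3: (3,2) (0,0) (1,3) (2,1)
Orthogonality requires all 16 pairs distinct.
But the pair (0,0) repeats: cell (0,2) has L1 = 0, L2 = 0, and cell (1,0) has L1 = 0, L2 = 0.
A repeated pair means some other pair never occurs (only 4 distinct pairs out of 16), so the squares are not orthogonal.
Conclusion: NO.

NO


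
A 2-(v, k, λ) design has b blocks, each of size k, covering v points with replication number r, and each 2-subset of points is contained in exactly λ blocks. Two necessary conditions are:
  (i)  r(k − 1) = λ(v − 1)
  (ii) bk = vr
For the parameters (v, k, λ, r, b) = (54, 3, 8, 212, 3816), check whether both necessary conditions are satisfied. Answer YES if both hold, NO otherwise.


Condition (i): r(k − 1) = 212·2 = 424; λ(v − 1) = 8·53 = 424. Match? YES.
Condition (ii): bk = 3816·3 = 11448; vr = 54·212 = 11448. Match? YES.
Both conditions hold? YES.

YES


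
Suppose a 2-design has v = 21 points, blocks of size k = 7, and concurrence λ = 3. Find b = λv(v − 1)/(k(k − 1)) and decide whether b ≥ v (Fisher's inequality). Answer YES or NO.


b = λv(v − 1)/(k(k − 1)) = 3·21·20/(7·6) = 1260/42 = 30.
Compare with v = 21: b ≥ v, so Fisher's inequality holds.

YES


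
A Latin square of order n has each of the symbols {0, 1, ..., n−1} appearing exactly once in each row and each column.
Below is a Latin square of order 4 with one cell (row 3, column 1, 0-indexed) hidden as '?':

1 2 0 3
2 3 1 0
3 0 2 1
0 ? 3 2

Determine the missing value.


Row 3 contains symbols [0, 2, 3] — missing [1].
Column 1 contains symbols [0, 2, 3] — missing [1].
The missing symbol must appear in both missing sets; intersection = [1].
Therefore the hidden value is 1.

Missing value = 1.


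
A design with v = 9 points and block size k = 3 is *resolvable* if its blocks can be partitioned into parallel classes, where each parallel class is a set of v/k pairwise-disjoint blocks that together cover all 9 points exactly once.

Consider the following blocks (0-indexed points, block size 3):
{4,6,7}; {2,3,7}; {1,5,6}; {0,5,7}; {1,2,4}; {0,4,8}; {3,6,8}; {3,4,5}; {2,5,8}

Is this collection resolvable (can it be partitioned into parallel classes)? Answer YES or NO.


v = 9, block size k = 3, number of blocks = 9.
For resolvability, blocks must partition into parallel classes of size v/k = 3.
Total blocks must therefore be a multiple of 3: 9 = 3·3 + 0 ⇒ divisible ✓.
Consider block {4,6,7}. The only other block(s) in the collection disjoint from it are {2,5,8} — just 1 block(s). Any parallel class containing {4,6,7} would need 2 other blocks each disjoint from it, so no parallel class of size 3 can contain {4,6,7}.
Since every block must belong to some parallel class in a resolution, the collection cannot be partitioned into parallel classes.
Resolvable? NO.

NO


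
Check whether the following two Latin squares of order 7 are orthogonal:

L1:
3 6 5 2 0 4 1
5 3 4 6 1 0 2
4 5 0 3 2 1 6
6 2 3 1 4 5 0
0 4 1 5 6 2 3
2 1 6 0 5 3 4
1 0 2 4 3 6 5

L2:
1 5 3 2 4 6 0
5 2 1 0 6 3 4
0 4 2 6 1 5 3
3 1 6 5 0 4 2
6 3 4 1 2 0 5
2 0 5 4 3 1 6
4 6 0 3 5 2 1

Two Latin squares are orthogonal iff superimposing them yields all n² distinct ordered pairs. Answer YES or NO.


Form the n² = 49 superimposed pairs (L1[i][j], L2[i][j]), row by row (rows and columns indexed from 0):
row 0: (3,1) (6,5) (5,3) (2,2) (0,4) (4,6) (1,0)
row 1: (5,5) (3,2) (4,1) (6,0) (1,6) (0,3) (2,4)
row 2: (4,0) (5,4) (0,2) (3,6) (2,1) (1,5) (6,3)
row 3: (6,3) (2,1) (3,6) (1,5) (4,0) (5,4) (0,2)
row 4: (0,6) (4,3) (1,4) (5,1) (6,2) (2,0) (3,5)
row 5: (2,2) (1,0) (6,5) (0,4) (5,3) (3,1) (4,6)
row 6: (1,4) (0,6) (2,0) (4,3) (3,5) (6,2) (5,1)
Orthogonality requires all 49 pairs distinct.
But the pair (6,3) repeats: cell (2,6) has L1 = 6, L2 = 3, and cell (3,0) has L1 = 6, L2 = 3.
A repeated pair means some other pair never occurs (only 28 distinct pairs out of 49), so the squares are not orthogonal.
Conclusion: NO.

NO


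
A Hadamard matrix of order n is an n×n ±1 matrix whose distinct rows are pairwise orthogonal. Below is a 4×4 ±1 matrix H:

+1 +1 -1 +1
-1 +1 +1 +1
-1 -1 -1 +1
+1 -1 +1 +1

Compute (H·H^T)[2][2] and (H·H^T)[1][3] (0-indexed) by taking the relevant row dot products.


Row 1 of H: [-1, 1, 1, 1].
Row 2 of H: [-1, -1, -1, 1].
Row 3 of H: [1, -1, 1, 1].
(H·H^T)[2][2] = Σ_j H[2][j]·H[2][j] = (-1)² + (-1)² + (-1)² + (1)² = 1 + 1 + 1 + 1 = 4.
(H·H^T)[1][3] = Σ_j H[1][j]·H[3][j] = (-1)·(1) + (1)·(-1) + (1)·(1) + (1)·(1) = -1 + -1 + 1 + 1 = 0.
So rows 1 and 3 are orthogonal; the diagonal entry equals n = 4.

(2,2) entry = 4; (1,3) entry = 0.


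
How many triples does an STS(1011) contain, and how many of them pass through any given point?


An STS(v) is a 2-(v, 3, 1) BIBD: block size k = 3, λ = 1.
Replication: r(k − 1) = λ(v − 1) ⇒ r·2 = 1011 − 1 = 1010 ⇒ r = 505.
Block count: b = v(v − 1)/6 = 1011·1010/6 = 1021110/6 = 170185.

r = 505, b = 170185.


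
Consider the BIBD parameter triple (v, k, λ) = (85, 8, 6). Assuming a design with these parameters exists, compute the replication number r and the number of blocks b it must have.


Any 2-(v, k, λ) BIBD satisfies two necessary conditions:
  (i)  Each point sits in r blocks, and counting incidences through any fixed point gives r(k − 1) = λ(v − 1), so r = λ(v − 1)/(k − 1).
  (ii) Total incidences bk = vr, so b = vr/k.
Step 1: r = λ(v − 1)/(k − 1) = 6·(85 − 1)/(8 − 1) = 6·84/7 = 504/7 = 72.
Step 2: b = vr/k = 85·72/8 = 6120/8 = 765.
Check integrality: r = 72 ∈ Z ✓, b = 765 ∈ Z ✓.
(These identities are necessary conditions: they determine r and b for any design with these parameters, but do not by themselves prove that one exists.)

r = 72, b = 765.


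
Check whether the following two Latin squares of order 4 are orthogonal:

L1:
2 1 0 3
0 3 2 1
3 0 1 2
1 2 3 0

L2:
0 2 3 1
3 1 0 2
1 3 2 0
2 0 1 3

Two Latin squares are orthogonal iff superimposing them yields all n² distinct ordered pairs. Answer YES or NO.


Form the n² = 16 superimposed pairs (L1[i][j], L2[i][j]), row by row (rows and columns indexed from 0):
row 0: (2,0) (1,2) (0,3) (3,1)
row 1: (0,3) (3,1) (2,0) (1,2)
row 2: (3,1) (0,3) (1,2) (2,0)
row 3: (1,2) (2,0) (3,1) (0,3)
Orthogonality requires all 16 pairs distinct.
But the pair (0,3) repeats: cell (0,2) has L1 = 0, L2 = 3, and cell (1,0) has L1 = 0, L2 = 3.
A repeated pair means some other pair never occurs (only 4 distinct pairs out of 16), so the squares are not orthogonal.
Conclusion: NO.

NO


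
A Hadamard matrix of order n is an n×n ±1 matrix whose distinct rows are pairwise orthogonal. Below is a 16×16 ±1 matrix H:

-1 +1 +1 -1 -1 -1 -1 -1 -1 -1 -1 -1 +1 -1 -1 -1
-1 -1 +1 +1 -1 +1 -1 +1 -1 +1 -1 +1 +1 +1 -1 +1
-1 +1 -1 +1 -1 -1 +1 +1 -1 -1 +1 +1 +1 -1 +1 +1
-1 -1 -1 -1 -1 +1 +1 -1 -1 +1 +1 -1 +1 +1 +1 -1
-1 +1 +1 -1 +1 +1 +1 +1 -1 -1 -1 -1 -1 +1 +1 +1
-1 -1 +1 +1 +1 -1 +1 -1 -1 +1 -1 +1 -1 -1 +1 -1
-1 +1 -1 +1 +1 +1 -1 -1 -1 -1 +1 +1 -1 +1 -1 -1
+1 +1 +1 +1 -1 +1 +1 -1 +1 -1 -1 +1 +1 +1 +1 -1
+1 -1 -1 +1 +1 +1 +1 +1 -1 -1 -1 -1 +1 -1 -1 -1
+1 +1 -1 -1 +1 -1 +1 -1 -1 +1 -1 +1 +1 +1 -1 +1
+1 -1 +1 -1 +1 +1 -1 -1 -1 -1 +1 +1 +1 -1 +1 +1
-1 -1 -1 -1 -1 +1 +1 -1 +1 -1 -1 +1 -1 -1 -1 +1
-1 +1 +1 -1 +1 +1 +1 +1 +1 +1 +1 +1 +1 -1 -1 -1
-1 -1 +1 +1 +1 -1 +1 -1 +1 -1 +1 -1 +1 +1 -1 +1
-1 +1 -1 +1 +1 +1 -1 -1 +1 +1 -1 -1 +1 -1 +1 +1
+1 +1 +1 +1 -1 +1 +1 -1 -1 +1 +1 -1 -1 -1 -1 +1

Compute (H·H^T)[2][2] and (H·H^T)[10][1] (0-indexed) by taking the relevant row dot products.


Row 1 of H: [-1, -1, 1, 1, -1, 1, -1, 1, -1, 1, -1, 1, 1, 1, -1, 1].
Row 2 of H: [-1, 1, -1, 1, -1, -1, 1, 1, -1, -1, 1, 1, 1, -1, 1, 1].
Row 10 of H: [1, -1, 1, -1, 1, 1, -1, -1, -1, -1, 1, 1, 1, -1, 1, 1].
(H·H^T)[2][2] = Σ_j H[2][j]·H[2][j] = (-1)² + (1)² + (-1)² + (1)² + (-1)² + (-1)² + (1)² + (1)² + (-1)² + (-1)² + (1)² + (1)² + (1)² + (-1)² + (1)² + (1)² = 1 + 1 + 1 + 1 + 1 + 1 + 1 + 1 + 1 + 1 + 1 + 1 + 1 + 1 + 1 + 1 = 16.
(H·H^T)[10][1] = Σ_j H[10][j]·H[1][j] = (1)·(-1) + (-1)·(-1) + (1)·(1) + (-1)·(1) + (1)·(-1) + (1)·(1) + (-1)·(-1) + (-1)·(1) + (-1)·(-1) + (-1)·(1) + (1)·(-1) + (1)·(1) + (1)·(1) + (-1)·(1) + (1)·(-1) + (1)·(1) = -1 + 1 + 1 + -1 + -1 + 1 + 1 + -1 + 1 + -1 + -1 + 1 + 1 + -1 + -1 + 1 = 0.
So rows 10 and 1 are orthogonal; the diagonal entry equals n = 16.

(2,2) entry = 16; (10,1) entry = 0.


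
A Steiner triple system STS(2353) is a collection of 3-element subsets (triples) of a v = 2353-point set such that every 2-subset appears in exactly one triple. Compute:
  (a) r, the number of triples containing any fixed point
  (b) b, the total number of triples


An STS(v) is a 2-(v, 3, 1) BIBD: block size k = 3, λ = 1.
Replication: r(k − 1) = λ(v − 1) ⇒ r·2 = 2353 − 1 = 2352 ⇒ r = 1176.
Block count: bk = vr ⇒ b·3 = 2353·1176 = 2767128 ⇒ b = 922376.
(Check via b = v(v − 1)/6 = 2353·2352/6 = 5534256/6 = 922376.)

r = 1176, b = 922376.


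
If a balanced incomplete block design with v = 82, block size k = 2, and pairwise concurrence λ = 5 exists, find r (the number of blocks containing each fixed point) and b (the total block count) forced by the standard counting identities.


Any 2-(v, k, λ) BIBD satisfies two necessary conditions:
  (i)  Each point sits in r blocks, and counting incidences through any fixed point gives r(k − 1) = λ(v − 1), so r = λ(v − 1)/(k − 1).
  (ii) Total incidences bk = vr, so b = vr/k.
Step 1: r = λ(v − 1)/(k − 1) = 5·(82 − 1)/(2 − 1) = 5·81/1 = 405/1 = 405.
Step 2: b = vr/k = 82·405/2 = 33210/2 = 16605.
Check integrality: r = 405 ∈ Z ✓, b = 16605 ∈ Z ✓.
(These identities are necessary conditions: they determine r and b for any design with these parameters, but do not by themselves prove that one exists.)

r = 405, b = 16605.


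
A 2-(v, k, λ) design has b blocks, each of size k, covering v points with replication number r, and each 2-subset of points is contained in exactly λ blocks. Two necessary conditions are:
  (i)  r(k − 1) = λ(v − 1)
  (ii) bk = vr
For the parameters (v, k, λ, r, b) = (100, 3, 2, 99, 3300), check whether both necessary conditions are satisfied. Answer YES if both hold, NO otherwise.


Condition (i): r(k − 1) = 99·2 = 198; λ(v − 1) = 2·99 = 198. Match? YES.
Condition (ii): bk = 3300·3 = 9900; vr = 100·99 = 9900. Match? YES.
Both conditions hold? YES.

YES


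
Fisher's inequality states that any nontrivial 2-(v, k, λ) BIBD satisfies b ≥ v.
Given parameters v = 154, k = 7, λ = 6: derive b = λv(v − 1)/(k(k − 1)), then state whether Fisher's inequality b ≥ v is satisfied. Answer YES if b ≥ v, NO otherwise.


r = λ(v − 1)/(k − 1) = 6·153/6 = 153.
b = vr/k = 154·153/7 = 3366.
Fisher's inequality: b ≥ v ⇔ 3366 ≥ 154? YES.

YES


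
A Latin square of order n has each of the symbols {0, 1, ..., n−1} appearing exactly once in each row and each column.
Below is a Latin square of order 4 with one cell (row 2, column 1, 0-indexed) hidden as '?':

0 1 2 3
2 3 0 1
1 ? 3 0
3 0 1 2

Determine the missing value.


Row 2 contains symbols [0, 1, 3] — missing [2].
Column 1 contains symbols [0, 1, 3] — missing [2].
The missing symbol must appear in both missing sets; intersection = [2].
Therefore the hidden value is 2.

Missing value = 2.


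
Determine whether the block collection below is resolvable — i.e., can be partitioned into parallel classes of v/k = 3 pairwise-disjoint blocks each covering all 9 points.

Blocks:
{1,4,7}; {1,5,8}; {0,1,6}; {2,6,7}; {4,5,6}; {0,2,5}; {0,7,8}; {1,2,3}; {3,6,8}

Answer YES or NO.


v = 9, block size k = 3, number of blocks = 9.
For resolvability, blocks must partition into parallel classes of size v/k = 3.
Total blocks must therefore be a multiple of 3: 9 = 3·3 + 0 ⇒ divisible ✓.
Consider block {1,5,8}. The only other block(s) in the collection disjoint from it are {2,6,7} — just 1 block(s). Any parallel class containing {1,5,8} would need 2 other blocks each disjoint from it, so no parallel class of size 3 can contain {1,5,8}.
Since every block must belong to some parallel class in a resolution, the collection cannot be partitioned into parallel classes.
Resolvable? NO.

NO


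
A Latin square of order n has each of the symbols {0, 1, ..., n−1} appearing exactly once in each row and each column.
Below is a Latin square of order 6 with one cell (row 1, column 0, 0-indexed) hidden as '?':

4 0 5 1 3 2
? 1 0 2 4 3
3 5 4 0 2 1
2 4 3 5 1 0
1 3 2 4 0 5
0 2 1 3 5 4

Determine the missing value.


Row 1 contains symbols [0, 1, 2, 3, 4] — missing [5].
Column 0 contains symbols [0, 1, 2, 3, 4] — missing [5].
The missing symbol must appear in both missing sets; intersection = [5].
Therefore the hidden value is 5.

Missing value = 5.


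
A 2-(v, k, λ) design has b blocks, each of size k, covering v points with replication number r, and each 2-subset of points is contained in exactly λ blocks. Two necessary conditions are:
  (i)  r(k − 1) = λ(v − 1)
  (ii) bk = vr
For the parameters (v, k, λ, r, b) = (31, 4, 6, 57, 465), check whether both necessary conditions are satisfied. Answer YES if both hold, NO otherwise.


Condition (i): r(k − 1) = 57·3 = 171; λ(v − 1) = 6·30 = 180. Match? NO.
Condition (ii): bk = 465·4 = 1860; vr = 31·57 = 1767. Match? NO.
Both conditions hold? NO.

NO


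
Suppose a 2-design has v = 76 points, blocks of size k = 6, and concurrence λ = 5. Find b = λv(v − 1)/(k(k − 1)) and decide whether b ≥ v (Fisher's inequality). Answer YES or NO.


b = λv(v − 1)/(k(k − 1)) = 5·76·75/(6·5) = 28500/30 = 950.
Compare with v = 76: b ≥ v, so Fisher's inequality holds.

YES


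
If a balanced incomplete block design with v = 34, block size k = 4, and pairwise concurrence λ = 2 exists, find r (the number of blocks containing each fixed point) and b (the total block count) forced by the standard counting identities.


Any 2-(v, k, λ) BIBD satisfies two necessary conditions:
  (i)  Each point sits in r blocks, and counting incidences through any fixed point gives r(k − 1) = λ(v − 1), so r = λ(v − 1)/(k − 1).
  (ii) Total incidences bk = vr, so b = vr/k.
Step 1: r = λ(v − 1)/(k − 1) = 2·(34 − 1)/(4 − 1) = 2·33/3 = 66/3 = 22.
Step 2: b = vr/k = 34·22/4 = 748/4 = 187.
Check integrality: r = 22 ∈ Z ✓, b = 187 ∈ Z ✓.
(These identities are necessary conditions: they determine r and b for any design with these parameters, but do not by themselves prove that one exists.)

r = 22, b = 187.


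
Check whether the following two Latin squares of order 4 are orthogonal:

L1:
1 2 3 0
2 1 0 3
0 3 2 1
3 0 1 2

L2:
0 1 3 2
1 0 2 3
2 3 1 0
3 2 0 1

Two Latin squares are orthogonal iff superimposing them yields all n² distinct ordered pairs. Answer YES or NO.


Form the n² = 16 superimposed pairs (L1[i][j], L2[i][j]), row by row (rows and columns indexed from 0):
row 0: (1,0) (2,1) (3,3) (0,2)
row 1: (2,1) (1,0) (0,2) (3,3)
row 2: (0,2) (3,3) (2,1) (1,0)
row 3: (3,3) (0,2) (1,0) (2,1)
Orthogonality requires all 16 pairs distinct.
But the pair (2,1) repeats: cell (0,1) has L1 = 2, L2 = 1, and cell (1,0) has L1 = 2, L2 = 1.
A repeated pair means some other pair never occurs (only 4 distinct pairs out of 16), so the squares are not orthogonal.
Conclusion: NO.

NO


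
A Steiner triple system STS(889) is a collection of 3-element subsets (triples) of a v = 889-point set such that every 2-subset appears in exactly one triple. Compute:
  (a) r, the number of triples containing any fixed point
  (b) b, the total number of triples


An STS(v) is a 2-(v, 3, 1) BIBD: block size k = 3, λ = 1.
Replication: r(k − 1) = λ(v − 1) ⇒ r·2 = 889 − 1 = 888 ⇒ r = 444.
Block count: bk = vr ⇒ b·3 = 889·444 = 394716 ⇒ b = 131572.

r = 444, b = 131572.


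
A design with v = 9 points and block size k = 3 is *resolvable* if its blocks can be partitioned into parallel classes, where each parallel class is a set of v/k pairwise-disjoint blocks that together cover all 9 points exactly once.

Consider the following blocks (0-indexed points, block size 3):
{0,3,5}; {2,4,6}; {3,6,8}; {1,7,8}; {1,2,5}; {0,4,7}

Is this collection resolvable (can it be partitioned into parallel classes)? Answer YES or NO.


v = 9, block size k = 3, number of blocks = 6.
For resolvability, blocks must partition into parallel classes of size v/k = 3.
Total blocks must therefore be a multiple of 3: 6 = 3·2 + 0 ⇒ divisible ✓.
Greedy packing gives 2 candidate class(es). Each should be a full parallel class (size 3, covers all 9 points).
  Class 1 (3 blocks): {0,3,5}; {2,4,6}; {1,7,8}. Points covered: [0, 1, 2, 3, 4, 5, 6, 7, 8].
  Class 2 (3 blocks): {3,6,8}; {1,2,5}; {0,4,7}. Points covered: [0, 1, 2, 3, 4, 5, 6, 7, 8].
All classes full (size 3)? YES. All classes cover every point? YES.
Resolvable? YES.

YES


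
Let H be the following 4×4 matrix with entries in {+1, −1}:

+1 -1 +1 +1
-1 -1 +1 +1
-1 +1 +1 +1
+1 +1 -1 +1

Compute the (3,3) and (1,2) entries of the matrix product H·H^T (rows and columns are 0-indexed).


Row 1 of H: [-1, -1, 1, 1].
Row 2 of H: [-1, 1, 1, 1].
Row 3 of H: [1, 1, -1, 1].
(H·H^T)[3][3] = Σ_j H[3][j]·H[3][j] = (1)² + (1)² + (-1)² + (1)² = 1 + 1 + 1 + 1 = 4.
(H·H^T)[1][2] = Σ_j H[1][j]·H[2][j] = (-1)·(-1) + (-1)·(1) + (1)·(1) + (1)·(1) = 1 + -1 + 1 + 1 = 2.
Rows 1 and 2 are not orthogonal (dot product = 2 ≠ 0), so H is not a Hadamard matrix.

(3,3) entry = 4; (1,2) entry = 2.


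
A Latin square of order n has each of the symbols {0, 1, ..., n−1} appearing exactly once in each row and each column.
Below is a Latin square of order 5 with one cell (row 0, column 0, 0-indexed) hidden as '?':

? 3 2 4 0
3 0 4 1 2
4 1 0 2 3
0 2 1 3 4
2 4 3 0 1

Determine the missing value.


Row 0 contains symbols [0, 2, 3, 4] — missing [1].
Column 0 contains symbols [0, 2, 3, 4] — missing [1].
The missing symbol must appear in both missing sets; intersection = [1].
Therefore the hidden value is 1.

Missing value = 1.


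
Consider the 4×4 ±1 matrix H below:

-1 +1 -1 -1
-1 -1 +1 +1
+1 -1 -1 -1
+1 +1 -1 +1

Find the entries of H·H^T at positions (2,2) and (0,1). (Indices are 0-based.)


Row 0 of H: [-1, 1, -1, -1].
Row 1 of H: [-1, -1, 1, 1].
Row 2 of H: [1, -1, -1, -1].
(H·H^T)[2][2] = Σ_j H[2][j]·H[2][j] = (1)² + (-1)² + (-1)² + (-1)² = 1 + 1 + 1 + 1 = 4.
(H·H^T)[0][1] = Σ_j H[0][j]·H[1][j] = (-1)·(-1) + (1)·(-1) + (-1)·(1) + (-1)·(1) = 1 + -1 + -1 + -1 = -2.
Rows 0 and 1 are not orthogonal (dot product = -2 ≠ 0), so H is not a Hadamard matrix.

(2,2) entry = 4; (0,1) entry = -2.


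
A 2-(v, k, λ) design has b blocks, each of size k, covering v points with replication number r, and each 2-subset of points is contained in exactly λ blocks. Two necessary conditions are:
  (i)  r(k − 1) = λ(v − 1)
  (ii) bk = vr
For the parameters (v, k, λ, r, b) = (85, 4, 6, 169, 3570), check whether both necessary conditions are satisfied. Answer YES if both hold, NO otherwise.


Condition (i): r(k − 1) = 169·3 = 507; λ(v − 1) = 6·84 = 504. Match? NO.
Condition (ii): bk = 3570·4 = 14280; vr = 85·169 = 14365. Match? NO.
Both conditions hold? NO.

NO


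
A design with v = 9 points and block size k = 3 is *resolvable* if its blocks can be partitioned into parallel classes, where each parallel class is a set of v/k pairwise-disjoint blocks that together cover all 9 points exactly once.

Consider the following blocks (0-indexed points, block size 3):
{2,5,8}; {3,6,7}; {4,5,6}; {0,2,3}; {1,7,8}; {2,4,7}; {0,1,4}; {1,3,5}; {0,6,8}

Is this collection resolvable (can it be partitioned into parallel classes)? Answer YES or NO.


v = 9, block size k = 3, number of blocks = 9.
For resolvability, blocks must partition into parallel classes of size v/k = 3.
Total blocks must therefore be a multiple of 3: 9 = 3·3 + 0 ⇒ divisible ✓.
Greedy packing gives 3 candidate class(es). Each should be a full parallel class (size 3, covers all 9 points).
  Class 1 (3 blocks): {2,5,8}; {3,6,7}; {0,1,4}. Points covered: [0, 1, 2, 3, 4, 5, 6, 7, 8].
  Class 2 (3 blocks): {4,5,6}; {0,2,3}; {1,7,8}. Points covered: [0, 1, 2, 3, 4, 5, 6, 7, 8].
  Class 3 (3 blocks): {2,4,7}; {1,3,5}; {0,6,8}. Points covered: [0, 1, 2, 3, 4, 5, 6, 7, 8].
All classes full (size 3)? YES. All classes cover every point? YES.
Resolvable? YES.

YES


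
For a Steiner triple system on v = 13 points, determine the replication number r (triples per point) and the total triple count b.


An STS(v) is a 2-(v, 3, 1) BIBD: block size k = 3, λ = 1.
Replication: r(k − 1) = λ(v − 1) ⇒ r·2 = 13 − 1 = 12 ⇒ r = 6.
Block count: bk = vr ⇒ b·3 = 13·6 = 78 ⇒ b = 26.

r = 6, b = 26.


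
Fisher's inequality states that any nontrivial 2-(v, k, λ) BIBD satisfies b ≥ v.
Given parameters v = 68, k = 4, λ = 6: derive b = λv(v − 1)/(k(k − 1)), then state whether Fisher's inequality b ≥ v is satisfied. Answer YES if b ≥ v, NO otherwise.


r = λ(v − 1)/(k − 1) = 6·67/3 = 134.
b = vr/k = 68·134/4 = 2278.
Fisher's inequality: b ≥ v ⇔ 2278 ≥ 68? YES.

YES


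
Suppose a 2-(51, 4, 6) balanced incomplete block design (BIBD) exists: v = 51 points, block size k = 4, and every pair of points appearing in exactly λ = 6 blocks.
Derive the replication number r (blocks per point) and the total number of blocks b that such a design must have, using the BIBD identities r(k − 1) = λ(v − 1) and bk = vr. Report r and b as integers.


Any 2-(v, k, λ) BIBD satisfies two necessary conditions:
  (i)  Each point sits in r blocks, and counting incidences through any fixed point gives r(k − 1) = λ(v − 1), so r = λ(v − 1)/(k − 1).
  (ii) Total incidences bk = vr, so b = vr/k.
Step 1: r = λ(v − 1)/(k − 1) = 6·(51 − 1)/(4 − 1) = 6·50/3 = 300/3 = 100.
Step 2: b = vr/k = 51·100/4 = 5100/4 = 1275.
Check integrality: r = 100 ∈ Z ✓, b = 1275 ∈ Z ✓.
(These identities are necessary conditions: they determine r and b for any design with these parameters, but do not by themselves prove that one exists.)

r = 100, b = 1275.


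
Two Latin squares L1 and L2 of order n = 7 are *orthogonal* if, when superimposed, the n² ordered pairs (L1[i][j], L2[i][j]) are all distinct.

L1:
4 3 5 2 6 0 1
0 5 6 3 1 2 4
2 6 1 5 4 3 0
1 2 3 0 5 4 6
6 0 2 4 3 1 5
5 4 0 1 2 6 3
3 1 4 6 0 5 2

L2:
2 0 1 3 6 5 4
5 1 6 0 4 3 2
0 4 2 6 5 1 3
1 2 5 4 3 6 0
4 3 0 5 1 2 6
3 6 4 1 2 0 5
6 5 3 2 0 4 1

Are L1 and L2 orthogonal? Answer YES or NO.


Form the n² = 49 superimposed pairs (L1[i][j], L2[i][j]), row by row (rows and columns indexed from 0):
row 0: (4,2) (3,0) (5,1) (2,3) (6,6) (0,5) (1,4)
row 1: (0,5) (5,1) (6,6) (3,0) (1,4) (2,3) (4,2)
row 2: (2,0) (6,4) (1,2) (5,6) (4,5) (3,1) (0,3)
row 3: (1,1) (2,2) (3,5) (0,4) (5,3) (4,6) (6,0)
row 4: (6,4) (0,3) (2,0) (4,5) (3,1) (1,2) (5,6)
row 5: (5,3) (4,6) (0,4) (1,1) (2,2) (6,0) (3,5)
row 6: (3,6) (1,5) (4,3) (6,2) (0,0) (5,4) (2,1)
Orthogonality requires all 49 pairs distinct.
But the pair (0,5) repeats: cell (0,5) has L1 = 0, L2 = 5, and cell (1,0) has L1 = 0, L2 = 5.
A repeated pair means some other pair never occurs (only 28 distinct pairs out of 49), so the squares are not orthogonal.
Conclusion: NO.

NO
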